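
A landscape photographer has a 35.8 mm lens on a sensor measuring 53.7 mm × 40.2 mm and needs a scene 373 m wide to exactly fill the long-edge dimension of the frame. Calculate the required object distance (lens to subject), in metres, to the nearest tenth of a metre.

248.7 m

W: 373 m = 373000 mm.
Magnification m = w/W = dᵢ/dₒ; combined with 1/f = 1/dₒ + 1/dᵢ this gives dₒ = f·(1 + W/w).
dₒ = 35.8 mm × (1 + 373000/53.7) = 35.8 × 6946.9963 ≈ 248702.467 mm = 248.702 m.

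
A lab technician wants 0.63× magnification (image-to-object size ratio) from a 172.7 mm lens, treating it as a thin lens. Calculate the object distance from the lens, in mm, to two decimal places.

446.83 mm

With m = dᵢ/dₒ and 1/f = 1/dₒ + 1/dᵢ, substituting dᵢ = m·dₒ gives 1/f = (1 + 1/m)/dₒ, hence dₒ = f·(1 + 1/m).
dₒ = 172.7 × (1 + 1/0.63) = 172.7 × 2.58730 ≈ 446.827 mm.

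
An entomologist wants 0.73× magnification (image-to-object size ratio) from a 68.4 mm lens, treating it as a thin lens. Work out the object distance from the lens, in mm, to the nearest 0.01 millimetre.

162.10 mm

With m = dᵢ/dₒ and 1/f = 1/dₒ + 1/dᵢ, substituting dᵢ = m·dₒ gives 1/f = (1 + 1/m)/dₒ, hence dₒ = f·(1 + 1/m).
dₒ = 68.4 × (1 + 1/0.73) = 68.4 × 2.36986 ≈ 162.099 mm.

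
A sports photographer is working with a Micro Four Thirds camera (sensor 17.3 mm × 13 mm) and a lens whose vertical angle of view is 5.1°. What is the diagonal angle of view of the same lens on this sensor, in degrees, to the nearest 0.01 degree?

8.48°

From the vertical AOV: f = 13 / (2·tan(2.55°)) = 13 / 0.08907 ≈ 145.9516 mm.
Sensor diagonal = √(17.3² + 13²) = √468.2900 ≈ 21.6400 mm.
Diagonal AOV = 2·arctan(21.6400 / (2 × 145.9516)) = 2·arctan(0.07413) ≈ 8.4796°.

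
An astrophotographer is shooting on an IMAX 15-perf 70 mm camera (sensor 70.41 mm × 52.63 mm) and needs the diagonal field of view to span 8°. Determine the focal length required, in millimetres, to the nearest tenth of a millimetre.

Sensor diagonal = √(70.41² + 52.63²) = √7727.4850 ≈ 87.9061 mm.
From α = 2·arctan(d/2f) we get f = d / (2·tan(α/2)).
With d = 87.9061 mm and α/2 = 4°, tan(α/2) ≈ 0.06993, so f ≈ 87.9061 / 0.13985 ≈ 628.5580 mm.

628.6 mm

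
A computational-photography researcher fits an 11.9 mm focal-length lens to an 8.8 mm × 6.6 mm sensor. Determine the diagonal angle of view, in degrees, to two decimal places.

49.61°

Sensor diagonal = √(8.8² + 6.6²) = √121.0000 ≈ 11.0000 mm.
Angle of view α = 2·arctan(d/2f) with d = 11.0000 mm and f = 11.9 mm.
d/2f = 0.46218; arctan(0.46218) ≈ 24.8057°, so α ≈ 49.6113°.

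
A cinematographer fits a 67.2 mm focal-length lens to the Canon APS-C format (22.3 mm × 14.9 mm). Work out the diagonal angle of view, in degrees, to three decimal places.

22.570°

Sensor diagonal = √(22.3² + 14.9²) = √719.3000 ≈ 26.8198 mm.
Angle of view α = 2·arctan(d/2f) with d = 26.8198 mm and f = 67.2 mm.
d/2f = 0.19955; arctan(0.19955) ≈ 11.2852°, so α ≈ 22.5705°.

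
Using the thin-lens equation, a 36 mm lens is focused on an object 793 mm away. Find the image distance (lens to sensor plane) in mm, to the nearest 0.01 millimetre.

37.71 mm

1/dᵢ = 1/f − 1/dₒ = 1/36 − 1/793 = 0.0265167 mm⁻¹.
dᵢ = 1/0.0265167 ≈ 37.7120 mm.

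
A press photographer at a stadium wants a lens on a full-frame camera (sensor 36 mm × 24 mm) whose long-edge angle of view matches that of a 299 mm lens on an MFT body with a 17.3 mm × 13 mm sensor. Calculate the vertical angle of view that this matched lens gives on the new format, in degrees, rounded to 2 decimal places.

2.21°

Equal long-edge AOV ⇒ f₂ = f₁ · 36/17.3 = 299 × 2.08092 ≈ 622.1965 mm.
Vertical AOV on the new format = 2·arctan(24 / (2 × 622.1965)) = 2·arctan(0.01929) ≈ 2.2098°.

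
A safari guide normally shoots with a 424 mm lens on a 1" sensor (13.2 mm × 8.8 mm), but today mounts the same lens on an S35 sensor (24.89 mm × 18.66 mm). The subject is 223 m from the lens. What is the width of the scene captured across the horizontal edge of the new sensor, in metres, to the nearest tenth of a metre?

13.1 m

The focal length stays 424 mm; the relevant sensor dimension is now w = 24.89 mm. Object distance dₒ = 223 m = 223000 mm.
Thin-lens field width W = w·(dₒ − f)/f = 24.89 × (223000 − 424)/424 ≈ 13065.841 mm = 13.0658 m.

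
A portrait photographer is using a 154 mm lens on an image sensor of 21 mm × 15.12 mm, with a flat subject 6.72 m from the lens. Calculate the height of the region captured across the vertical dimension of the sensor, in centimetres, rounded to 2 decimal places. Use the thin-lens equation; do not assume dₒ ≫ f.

64.47 cm

dₒ: 6.72 m = 6720 mm.
Similar triangles through the lens centre give W/dₒ = h/dᵢ; with 1/f = 1/dₒ + 1/dᵢ this gives W = h·(dₒ − f)/f.
W = 15.12 mm × (6720 − 154) / 154 = 15.12 × 42.6364 ≈ 644.662 mm = 64.4662 cm.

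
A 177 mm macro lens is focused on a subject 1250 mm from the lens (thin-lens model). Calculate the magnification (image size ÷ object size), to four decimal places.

Thin lens: 1/f = 1/dₒ + 1/dᵢ → 1/dᵢ = 1/177 − 1/1250 = 0.0048497 mm⁻¹, so dᵢ ≈ 206.1976 mm.
Magnification m = dᵢ/dₒ = 206.1976/1250 ≈ 0.16496.

0.1650×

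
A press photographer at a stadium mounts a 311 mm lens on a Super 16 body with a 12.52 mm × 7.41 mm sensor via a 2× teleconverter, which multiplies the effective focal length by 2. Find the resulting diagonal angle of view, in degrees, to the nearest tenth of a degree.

Effective focal length f = 311 × 2 = 622 mm.
Sensor diagonal = √(12.52² + 7.41²) = √211.6585 ≈ 14.5485 mm.
α = 2·arctan(14.548 / (2 × 622)) = 2·arctan(0.01169) ≈ 1.3401°.

1.3°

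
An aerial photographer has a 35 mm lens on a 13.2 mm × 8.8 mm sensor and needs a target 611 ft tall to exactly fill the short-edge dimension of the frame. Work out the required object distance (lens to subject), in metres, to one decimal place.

W: 611 ft × 304.8 mm/ft = 186232.79 mm.
Magnification m = h/W = dᵢ/dₒ; combined with 1/f = 1/dₒ + 1/dᵢ this gives dₒ = f·(1 + W/h).
dₒ = 35 mm × (1 + 186233/8.8) = 35 × 21163.8175 ≈ 740733.613 mm = 740.734 m.

740.7 m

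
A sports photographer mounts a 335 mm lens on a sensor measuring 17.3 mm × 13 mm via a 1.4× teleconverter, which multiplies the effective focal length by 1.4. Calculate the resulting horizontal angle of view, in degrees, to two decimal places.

2.11°

Effective focal length f = 335 × 1.4 = 469 mm.
α = 2·arctan(17.3 / (2 × 469)) = 2·arctan(0.01844) ≈ 2.1132°.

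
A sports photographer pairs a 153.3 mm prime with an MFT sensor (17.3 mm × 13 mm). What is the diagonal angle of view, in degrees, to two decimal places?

8.07°

Sensor diagonal = √(17.3² + 13²) = √468.2900 ≈ 21.6400 mm.
Angle of view α = 2·arctan(d/2f) with d = 21.6400 mm and f = 153.3 mm.
d/2f = 0.07058; arctan(0.07058) ≈ 4.0373°, so α ≈ 8.0745°.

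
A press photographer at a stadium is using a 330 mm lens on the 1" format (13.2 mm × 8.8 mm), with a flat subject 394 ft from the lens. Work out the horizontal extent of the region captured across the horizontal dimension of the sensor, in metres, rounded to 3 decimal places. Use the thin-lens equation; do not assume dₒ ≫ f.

dₒ: 394 ft × 304.8 mm/ft = 120091.20 mm.
Similar triangles through the lens centre give W/dₒ = w/dᵢ; with 1/f = 1/dₒ + 1/dᵢ this gives W = w·(dₒ − f)/f.
W = 13.2 mm × (120091 − 330) / 330 = 13.2 × 362.9127 ≈ 4790.448 mm = 4.79045 m.

4.790 m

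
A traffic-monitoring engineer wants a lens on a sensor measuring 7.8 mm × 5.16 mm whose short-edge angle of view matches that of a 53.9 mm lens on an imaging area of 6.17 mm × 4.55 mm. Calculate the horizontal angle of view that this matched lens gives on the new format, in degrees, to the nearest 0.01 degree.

Equal short-edge AOV ⇒ f₂ = f₁ · 5.16/4.55 = 53.9 × 1.13407 ≈ 61.1262 mm.
Horizontal AOV on the new format = 2·arctan(7.8 / (2 × 61.1262)) = 2·arctan(0.06380) ≈ 7.3013°.

7.30°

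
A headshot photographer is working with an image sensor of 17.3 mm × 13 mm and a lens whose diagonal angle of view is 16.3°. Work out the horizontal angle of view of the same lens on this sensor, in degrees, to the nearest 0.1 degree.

13.1°

Sensor diagonal = √(17.3² + 13²) = √468.2900 ≈ 21.6400 mm.
From the diagonal AOV: f = 21.6400 / (2·tan(8.15°)) = 21.6400 / 0.28642 ≈ 75.5526 mm.
Horizontal AOV = 2·arctan(17.3 / (2 × 75.5526)) = 2·arctan(0.11449) ≈ 13.0627°.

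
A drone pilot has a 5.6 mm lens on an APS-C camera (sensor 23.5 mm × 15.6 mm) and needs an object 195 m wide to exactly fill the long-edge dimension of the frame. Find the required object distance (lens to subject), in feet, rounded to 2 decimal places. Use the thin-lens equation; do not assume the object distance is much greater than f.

W: 195 m = 195000 mm.
Magnification m = w/W = dᵢ/dₒ; combined with 1/f = 1/dₒ + 1/dᵢ this gives dₒ = f·(1 + W/w).
dₒ = 5.6 mm × (1 + 195000/23.5) = 5.6 × 8298.8723 ≈ 46473.685 mm = 46473.685/304.8 ft = 152.473 ft.

152.47 ft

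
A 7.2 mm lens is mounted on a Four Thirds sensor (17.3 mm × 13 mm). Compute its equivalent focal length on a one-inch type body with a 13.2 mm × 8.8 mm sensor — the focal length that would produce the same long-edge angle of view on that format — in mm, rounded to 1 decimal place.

Equal angle of view means equal width/f ratio, so f₂ = f₁ · (width₂/width₁) = 7.2 × 13.2/17.3.
f₂ = 7.2 × 0.76301 ≈ 5.494 mm.

5.5 mm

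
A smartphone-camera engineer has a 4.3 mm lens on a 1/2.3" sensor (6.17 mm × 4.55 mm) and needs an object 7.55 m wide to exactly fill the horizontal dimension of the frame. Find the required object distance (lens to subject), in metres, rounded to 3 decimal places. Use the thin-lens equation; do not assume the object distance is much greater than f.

5.266 m

W: 7.55 m = 7550 mm.
Magnification m = w/W = dᵢ/dₒ; combined with 1/f = 1/dₒ + 1/dᵢ this gives dₒ = f·(1 + W/w).
dₒ = 4.3 mm × (1 + 7550/6.17) = 4.3 × 1224.6629 ≈ 5266.050 mm = 5.26605 m.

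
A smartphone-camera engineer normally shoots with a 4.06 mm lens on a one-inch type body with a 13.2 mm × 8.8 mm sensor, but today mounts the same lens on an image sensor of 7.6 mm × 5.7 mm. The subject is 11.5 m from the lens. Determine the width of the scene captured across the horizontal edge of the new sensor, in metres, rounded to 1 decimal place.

The focal length stays 4.06 mm; the relevant sensor dimension is now w = 7.6 mm. Object distance dₒ = 11.5 m = 11500 mm.
Thin-lens field width W = w·(dₒ − f)/f = 7.6 × (11500 − 4.06)/4.06 ≈ 21519.494 mm = 21.5195 m.

21.5 m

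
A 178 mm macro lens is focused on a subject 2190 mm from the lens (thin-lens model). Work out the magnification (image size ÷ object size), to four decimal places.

0.0885×

Thin lens: 1/f = 1/dₒ + 1/dᵢ → 1/dᵢ = 1/178 − 1/2190 = 0.0051614 mm⁻¹, so dᵢ ≈ 193.7475 mm.
Magnification m = dᵢ/dₒ = 193.7475/2190 ≈ 0.08847.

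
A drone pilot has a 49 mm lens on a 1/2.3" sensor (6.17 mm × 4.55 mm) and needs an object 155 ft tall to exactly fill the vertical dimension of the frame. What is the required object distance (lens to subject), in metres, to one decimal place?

W: 155 ft × 304.8 mm/ft = 47244.00 mm.
Magnification m = h/W = dᵢ/dₒ; combined with 1/f = 1/dₒ + 1/dᵢ this gives dₒ = f·(1 + W/h).
dₒ = 49 mm × (1 + 47244/4.55) = 49 × 10384.2964 ≈ 508830.522 mm = 508.831 m.

508.8 m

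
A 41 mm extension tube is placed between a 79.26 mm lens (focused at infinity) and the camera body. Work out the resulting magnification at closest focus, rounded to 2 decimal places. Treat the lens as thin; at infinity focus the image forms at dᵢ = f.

0.52×

The tube moves the image plane from f to f + e, so dᵢ = 79.26 + 41 = 120.26 mm. Focus is achieved when 1/f = 1/dₒ + 1/dᵢ, giving dₒ = 1/(1/f − 1/(f+e)).
Magnification m = dᵢ/dₒ = (f+e)·(1/f − 1/(f+e)) = e/f = 41/79.26 ≈ 0.5173.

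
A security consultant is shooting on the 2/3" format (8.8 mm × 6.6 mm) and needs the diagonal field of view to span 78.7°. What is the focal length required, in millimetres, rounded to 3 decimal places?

Sensor diagonal = √(8.8² + 6.6²) = √121.0000 ≈ 11.0000 mm.
From α = 2·arctan(d/2f) we get f = d / (2·tan(α/2)).
With d = 11.0000 mm and α/2 = 39.35°, tan(α/2) ≈ 0.81995, so f ≈ 11.0000 / 1.63990 ≈ 6.7077 mm.

6.708 mm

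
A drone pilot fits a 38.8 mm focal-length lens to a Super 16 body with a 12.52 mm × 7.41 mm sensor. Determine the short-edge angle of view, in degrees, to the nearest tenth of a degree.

Angle of view α = 2·arctan(h/2f) with h = 7.41 mm and f = 38.8 mm.
h/2f = 0.09549; arctan(0.09549) ≈ 5.4546°, so α ≈ 10.9092°.

10.9°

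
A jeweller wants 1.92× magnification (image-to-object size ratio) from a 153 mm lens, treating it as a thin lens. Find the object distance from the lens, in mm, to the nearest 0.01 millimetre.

With m = dᵢ/dₒ and 1/f = 1/dₒ + 1/dᵢ, substituting dᵢ = m·dₒ gives 1/f = (1 + 1/m)/dₒ, hence dₒ = f·(1 + 1/m).
dₒ = 153 × (1 + 1/1.92) = 153 × 1.52083 ≈ 232.688 mm.

232.69 mm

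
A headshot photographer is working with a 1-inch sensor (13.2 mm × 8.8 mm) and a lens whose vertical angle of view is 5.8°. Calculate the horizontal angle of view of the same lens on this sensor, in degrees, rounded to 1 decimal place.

8.7°

From the vertical AOV: f = 8.8 / (2·tan(2.9°)) = 8.8 / 0.10132 ≈ 86.8573 mm.
Horizontal AOV = 2·arctan(13.2 / (2 × 86.8573)) = 2·arctan(0.07599) ≈ 8.6907°.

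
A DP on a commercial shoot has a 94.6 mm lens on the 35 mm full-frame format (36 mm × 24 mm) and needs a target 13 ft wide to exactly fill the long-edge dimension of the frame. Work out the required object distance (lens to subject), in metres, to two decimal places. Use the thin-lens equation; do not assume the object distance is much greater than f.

W: 13 ft × 304.8 mm/ft = 3962.40 mm.
Magnification m = w/W = dᵢ/dₒ; combined with 1/f = 1/dₒ + 1/dᵢ this gives dₒ = f·(1 + W/w).
dₒ = 94.6 mm × (1 + 3962.4/36) = 94.6 × 111.0667 ≈ 10506.906 mm = 10.5069 m.

10.51 m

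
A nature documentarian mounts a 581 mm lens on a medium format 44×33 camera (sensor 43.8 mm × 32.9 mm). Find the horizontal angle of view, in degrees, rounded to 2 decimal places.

Angle of view α = 2·arctan(w/2f) with w = 43.8 mm and f = 581 mm.
w/2f = 0.03769; arctan(0.03769) ≈ 2.1587°, so α ≈ 4.3173°.

4.32°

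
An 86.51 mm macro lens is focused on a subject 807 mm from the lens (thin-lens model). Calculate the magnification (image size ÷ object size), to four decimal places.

0.1201×

Thin lens: 1/f = 1/dₒ + 1/dᵢ → 1/dᵢ = 1/86.51 − 1/807 = 0.0103202 mm⁻¹, so dᵢ ≈ 96.8973 mm.
Magnification m = dᵢ/dₒ = 96.8973/807 ≈ 0.12007.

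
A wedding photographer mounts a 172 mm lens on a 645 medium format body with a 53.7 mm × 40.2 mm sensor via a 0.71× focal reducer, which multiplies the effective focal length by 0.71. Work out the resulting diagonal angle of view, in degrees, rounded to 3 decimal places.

Effective focal length f = 172 × 0.71 = 122.12 mm.
Sensor diagonal = √(53.7² + 40.2²) = √4499.7300 ≈ 67.0800 mm.
α = 2·arctan(67.080 / (2 × 122.12)) = 2·arctan(0.27465) ≈ 30.7150°.

30.715°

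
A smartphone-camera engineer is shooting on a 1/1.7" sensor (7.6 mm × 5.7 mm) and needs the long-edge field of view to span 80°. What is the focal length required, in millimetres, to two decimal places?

4.53 mm

From α = 2·arctan(w/2f) we get f = w / (2·tan(α/2)).
With w = 7.6 mm and α/2 = 40°, tan(α/2) ≈ 0.83910, so f ≈ 7.6 / 1.67820 ≈ 4.5287 mm.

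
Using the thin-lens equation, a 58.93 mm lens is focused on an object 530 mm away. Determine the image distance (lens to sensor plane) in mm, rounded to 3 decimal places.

1/dᵢ = 1/f − 1/dₒ = 1/58.93 − 1/530 = 0.0150825 mm⁻¹.
dᵢ = 1/0.0150825 ≈ 66.3020 mm.

66.302 mm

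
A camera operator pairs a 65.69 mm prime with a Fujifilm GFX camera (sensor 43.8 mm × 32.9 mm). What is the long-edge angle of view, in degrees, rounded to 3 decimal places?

Angle of view α = 2·arctan(w/2f) with w = 43.8 mm and f = 65.69 mm.
w/2f = 0.33338; arctan(0.33338) ≈ 18.4376°, so α ≈ 36.8751°.

36.875°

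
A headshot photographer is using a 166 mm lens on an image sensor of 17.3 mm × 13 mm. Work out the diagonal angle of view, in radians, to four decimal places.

Sensor diagonal = √(17.3² + 13²) = √468.2900 ≈ 21.6400 mm.
Angle of view α = 2·arctan(d/2f) with d = 21.6400 mm and f = 166 mm.
d/2f = 0.06518; arctan(0.06518) ≈ 0.0651 rad, so α ≈ 0.1302 rad.

0.1302 rad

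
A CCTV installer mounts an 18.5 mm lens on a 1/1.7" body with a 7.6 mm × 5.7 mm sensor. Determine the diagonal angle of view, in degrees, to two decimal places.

28.80°

Sensor diagonal = √(7.6² + 5.7²) = √90.2500 ≈ 9.5000 mm.
Angle of view α = 2·arctan(d/2f) with d = 9.5000 mm and f = 18.5 mm.
d/2f = 0.25676; arctan(0.25676) ≈ 14.4000°, so α ≈ 28.8000°.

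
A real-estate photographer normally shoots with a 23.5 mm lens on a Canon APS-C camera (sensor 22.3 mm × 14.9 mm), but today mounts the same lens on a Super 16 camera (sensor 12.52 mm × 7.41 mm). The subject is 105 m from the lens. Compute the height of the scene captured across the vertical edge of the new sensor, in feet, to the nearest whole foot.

109 ft

The focal length stays 23.5 mm; the relevant sensor dimension is now h = 7.41 mm. Object distance dₒ = 105 m = 105000 mm.
Thin-lens field height W = h·(dₒ − f)/f = 7.41 × (105000 − 23.5)/23.5 ≈ 33101.101 mm = 33101.101/304.8 ft = 108.599 ft.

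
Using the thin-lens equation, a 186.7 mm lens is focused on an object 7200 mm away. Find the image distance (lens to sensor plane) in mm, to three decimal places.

191.670 mm

1/dᵢ = 1/f − 1/dₒ = 1/186.7 − 1/7200 = 0.0052173 mm⁻¹.
dᵢ = 1/0.0052173 ≈ 191.6701 mm.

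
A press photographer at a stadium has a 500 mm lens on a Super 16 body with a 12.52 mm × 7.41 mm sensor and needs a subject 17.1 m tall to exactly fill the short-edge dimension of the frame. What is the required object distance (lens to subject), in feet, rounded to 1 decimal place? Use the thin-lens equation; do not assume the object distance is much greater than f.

3787.2 ft

W: 17.1 m = 17100 mm.
Magnification m = h/W = dᵢ/dₒ; combined with 1/f = 1/dₒ + 1/dᵢ this gives dₒ = f·(1 + W/h).
dₒ = 500 mm × (1 + 17100/7.41) = 500 × 2308.6923 ≈ 1154346.154 mm = 1154346.154/304.8 ft = 3787.23 ft.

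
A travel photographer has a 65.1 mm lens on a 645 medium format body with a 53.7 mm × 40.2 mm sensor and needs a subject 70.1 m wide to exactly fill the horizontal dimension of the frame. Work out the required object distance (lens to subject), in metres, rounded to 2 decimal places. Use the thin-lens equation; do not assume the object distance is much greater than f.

85.05 m

W: 70.1 m = 70100 mm.
Magnification m = w/W = dᵢ/dₒ; combined with 1/f = 1/dₒ + 1/dᵢ this gives dₒ = f·(1 + W/w).
dₒ = 65.1 mm × (1 + 70100/53.7) = 65.1 × 1306.4004 ≈ 85046.664 mm = 85.0467 m.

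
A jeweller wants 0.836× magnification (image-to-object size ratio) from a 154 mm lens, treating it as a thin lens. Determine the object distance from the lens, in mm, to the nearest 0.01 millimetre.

With m = dᵢ/dₒ and 1/f = 1/dₒ + 1/dᵢ, substituting dᵢ = m·dₒ gives 1/f = (1 + 1/m)/dₒ, hence dₒ = f·(1 + 1/m).
dₒ = 154 × (1 + 1/0.836) = 154 × 2.19617 ≈ 338.211 mm.

338.21 mm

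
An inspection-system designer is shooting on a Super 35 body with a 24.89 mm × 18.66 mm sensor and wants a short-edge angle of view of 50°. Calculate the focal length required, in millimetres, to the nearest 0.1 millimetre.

From α = 2·arctan(h/2f) we get f = h / (2·tan(α/2)).
With h = 18.66 mm and α/2 = 25°, tan(α/2) ≈ 0.46631, so f ≈ 18.66 / 0.93262 ≈ 20.0082 mm.

20.0 mm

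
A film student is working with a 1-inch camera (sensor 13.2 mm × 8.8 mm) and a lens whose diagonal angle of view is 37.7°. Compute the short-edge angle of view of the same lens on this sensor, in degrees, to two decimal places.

21.45°

Sensor diagonal = √(13.2² + 8.8²) = √251.6800 ≈ 15.8644 mm.
From the diagonal AOV: f = 15.8644 / (2·tan(18.85°)) = 15.8644 / 0.68280 ≈ 23.2342 mm.
Short-edge AOV = 2·arctan(8.8 / (2 × 23.2342)) = 2·arctan(0.18938) ≈ 21.4469°.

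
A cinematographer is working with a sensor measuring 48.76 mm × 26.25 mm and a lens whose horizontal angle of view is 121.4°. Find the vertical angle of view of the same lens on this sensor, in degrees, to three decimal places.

From the horizontal AOV: f = 48.76 / (2·tan(60.7°)) = 48.76 / 3.56396 ≈ 13.6814 mm.
Vertical AOV = 2·arctan(26.25 / (2 × 13.6814)) = 2·arctan(0.95933) ≈ 87.6218°.

87.622°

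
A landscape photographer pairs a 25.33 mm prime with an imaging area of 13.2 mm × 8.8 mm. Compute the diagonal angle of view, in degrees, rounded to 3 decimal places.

34.776°

Sensor diagonal = √(13.2² + 8.8²) = √251.6800 ≈ 15.8644 mm.
Angle of view α = 2·arctan(d/2f) with d = 15.8644 mm and f = 25.33 mm.
d/2f = 0.31315; arctan(0.31315) ≈ 17.3882°, so α ≈ 34.7764°.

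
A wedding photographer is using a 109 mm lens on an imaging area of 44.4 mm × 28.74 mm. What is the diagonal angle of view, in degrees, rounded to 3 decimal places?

Sensor diagonal = √(44.4² + 28.74²) = √2797.3476 ≈ 52.8900 mm.
Angle of view α = 2·arctan(d/2f) with d = 52.8900 mm and f = 109 mm.
d/2f = 0.24261; arctan(0.24261) ≈ 13.6373°, so α ≈ 27.2746°.

27.275°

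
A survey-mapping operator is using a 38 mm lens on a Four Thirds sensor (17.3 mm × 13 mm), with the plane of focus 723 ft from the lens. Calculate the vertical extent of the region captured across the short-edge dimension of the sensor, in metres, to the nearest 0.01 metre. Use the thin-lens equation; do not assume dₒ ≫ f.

dₒ: 723 ft × 304.8 mm/ft = 220370.39 mm.
Similar triangles through the lens centre give W/dₒ = h/dᵢ; with 1/f = 1/dₒ + 1/dᵢ this gives W = h·(dₒ − f)/f.
W = 13 mm × (220370 − 38) / 38 = 13 × 5798.2209 ≈ 75376.871 mm = 75.3769 m.

75.38 m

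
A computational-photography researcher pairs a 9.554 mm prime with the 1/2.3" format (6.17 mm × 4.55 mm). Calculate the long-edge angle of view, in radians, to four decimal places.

Angle of view α = 2·arctan(w/2f) with w = 6.17 mm and f = 9.554 mm.
w/2f = 0.32290; arctan(0.32290) ≈ 0.3123 rad, so α ≈ 0.6247 rad.

0.6247 rad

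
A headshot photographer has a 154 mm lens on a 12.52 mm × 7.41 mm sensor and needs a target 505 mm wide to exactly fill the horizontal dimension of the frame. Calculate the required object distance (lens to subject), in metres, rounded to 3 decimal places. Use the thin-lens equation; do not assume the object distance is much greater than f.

6.366 m

Magnification m = w/W = dᵢ/dₒ; combined with 1/f = 1/dₒ + 1/dᵢ this gives dₒ = f·(1 + W/w).
dₒ = 154 mm × (1 + 505/12.52) = 154 × 41.3355 ≈ 6365.661 mm = 6.36566 m.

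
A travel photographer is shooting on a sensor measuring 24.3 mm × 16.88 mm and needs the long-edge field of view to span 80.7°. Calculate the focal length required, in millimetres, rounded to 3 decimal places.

14.301 mm

From α = 2·arctan(w/2f) we get f = w / (2·tan(α/2)).
With w = 24.3 mm and α/2 = 40.35°, tan(α/2) ≈ 0.84956, so f ≈ 24.3 / 1.69913 ≈ 14.3015 mm.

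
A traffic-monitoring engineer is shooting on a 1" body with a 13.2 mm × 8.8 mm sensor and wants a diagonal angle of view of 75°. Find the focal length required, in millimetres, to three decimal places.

10.337 mm

Sensor diagonal = √(13.2² + 8.8²) = √251.6800 ≈ 15.8644 mm.
From α = 2·arctan(d/2f) we get f = d / (2·tan(α/2)).
With d = 15.8644 mm and α/2 = 37.5°, tan(α/2) ≈ 0.76733, so f ≈ 15.8644 / 1.53465 ≈ 10.3375 mm.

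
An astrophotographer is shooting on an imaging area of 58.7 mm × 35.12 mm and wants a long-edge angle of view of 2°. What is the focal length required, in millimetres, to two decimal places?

From α = 2·arctan(w/2f) we get f = w / (2·tan(α/2)).
With w = 58.7 mm and α/2 = 1°, tan(α/2) ≈ 0.01746, so f ≈ 58.7 / 0.03491 ≈ 1681.4604 mm.

1681.46 mm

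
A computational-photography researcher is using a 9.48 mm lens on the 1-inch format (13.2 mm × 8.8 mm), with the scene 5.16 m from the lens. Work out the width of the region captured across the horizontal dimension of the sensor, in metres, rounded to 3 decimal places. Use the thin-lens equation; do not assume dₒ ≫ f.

dₒ: 5.16 m = 5160 mm.
Similar triangles through the lens centre give W/dₒ = w/dᵢ; with 1/f = 1/dₒ + 1/dᵢ this gives W = w·(dₒ − f)/f.
W = 13.2 mm × (5160 − 9.48) / 9.48 = 13.2 × 543.3038 ≈ 7171.610 mm = 7.17161 m.

7.172 m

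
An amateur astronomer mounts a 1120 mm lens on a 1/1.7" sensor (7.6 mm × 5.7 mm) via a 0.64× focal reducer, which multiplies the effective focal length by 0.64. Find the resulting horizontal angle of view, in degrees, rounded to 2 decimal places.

Effective focal length f = 1120 × 0.64 = 716.8 mm.
α = 2·arctan(7.6 / (2 × 716.8)) = 2·arctan(0.00530) ≈ 0.6075°.

0.61°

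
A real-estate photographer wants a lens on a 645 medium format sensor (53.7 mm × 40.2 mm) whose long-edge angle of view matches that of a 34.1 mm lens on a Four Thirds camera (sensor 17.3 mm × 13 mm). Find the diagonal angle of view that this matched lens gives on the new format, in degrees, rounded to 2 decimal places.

Equal long-edge AOV ⇒ f₂ = f₁ · 53.7/17.3 = 34.1 × 3.10405 ≈ 105.8480 mm.
Sensor diagonal = √(53.7² + 40.2²) = √4499.7300 ≈ 67.0800 mm.
Diagonal AOV on the new format = 2·arctan(67.0800 / (2 × 105.8480)) = 2·arctan(0.31687) ≈ 35.1637°.

35.16°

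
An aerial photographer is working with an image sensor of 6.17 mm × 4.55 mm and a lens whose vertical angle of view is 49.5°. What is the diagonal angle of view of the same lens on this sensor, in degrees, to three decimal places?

From the vertical AOV: f = 4.55 / (2·tan(24.75°)) = 4.55 / 0.92201 ≈ 4.9349 mm.
Sensor diagonal = √(6.17² + 4.55²) = √58.7714 ≈ 7.6663 mm.
Diagonal AOV = 2·arctan(7.6663 / (2 × 4.9349)) = 2·arctan(0.77675) ≈ 75.6762°.

75.676°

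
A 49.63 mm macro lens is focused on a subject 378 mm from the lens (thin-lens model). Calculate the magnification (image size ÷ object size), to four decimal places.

Thin lens: 1/f = 1/dₒ + 1/dᵢ → 1/dᵢ = 1/49.63 − 1/378 = 0.0175036 mm⁻¹, so dᵢ ≈ 57.1311 mm.
Magnification m = dᵢ/dₒ = 57.1311/378 ≈ 0.15114.

0.1511×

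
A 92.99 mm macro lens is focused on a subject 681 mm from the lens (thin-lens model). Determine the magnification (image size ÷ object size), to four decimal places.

0.1581×

Thin lens: 1/f = 1/dₒ + 1/dᵢ → 1/dᵢ = 1/92.99 − 1/681 = 0.0092854 mm⁻¹, so dᵢ ≈ 107.6958 mm.
Magnification m = dᵢ/dₒ = 107.6958/681 ≈ 0.15814.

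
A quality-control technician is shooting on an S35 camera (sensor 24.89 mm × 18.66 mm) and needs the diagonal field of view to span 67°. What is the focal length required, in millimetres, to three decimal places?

23.500 mm

Sensor diagonal = √(24.89² + 18.66²) = √967.7077 ≈ 31.1080 mm.
From α = 2·arctan(d/2f) we get f = d / (2·tan(α/2)).
With d = 31.1080 mm and α/2 = 33.5°, tan(α/2) ≈ 0.66189, so f ≈ 31.1080 / 1.32377 ≈ 23.4995 mm.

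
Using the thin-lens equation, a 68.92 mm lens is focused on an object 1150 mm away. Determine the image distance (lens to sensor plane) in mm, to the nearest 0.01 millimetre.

1/dᵢ = 1/f − 1/dₒ = 1/68.92 − 1/1150 = 0.0136400 mm⁻¹.
dᵢ = 1/0.0136400 ≈ 73.3137 mm.

73.31 mm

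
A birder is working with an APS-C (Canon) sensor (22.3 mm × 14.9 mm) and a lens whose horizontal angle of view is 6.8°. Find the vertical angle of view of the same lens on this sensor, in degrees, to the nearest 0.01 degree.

From the horizontal AOV: f = 22.3 / (2·tan(3.4°)) = 22.3 / 0.11882 ≈ 187.6759 mm.
Vertical AOV = 2·arctan(14.9 / (2 × 187.6759)) = 2·arctan(0.03970) ≈ 4.5465°.

4.55°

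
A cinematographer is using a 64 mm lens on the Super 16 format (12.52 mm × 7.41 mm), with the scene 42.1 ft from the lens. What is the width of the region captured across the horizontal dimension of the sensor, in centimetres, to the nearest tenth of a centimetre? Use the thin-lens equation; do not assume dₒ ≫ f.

dₒ: 42.1 ft × 304.8 mm/ft = 12832.08 mm.
Similar triangles through the lens centre give W/dₒ = w/dᵢ; with 1/f = 1/dₒ + 1/dᵢ this gives W = w·(dₒ − f)/f.
W = 12.52 mm × (12832.1 − 64) / 64 = 12.52 × 199.5012 ≈ 2497.756 mm = 249.776 cm.

249.8 cm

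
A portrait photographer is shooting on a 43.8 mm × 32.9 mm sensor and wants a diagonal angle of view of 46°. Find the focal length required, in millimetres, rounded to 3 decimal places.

64.527 mm

Sensor diagonal = √(43.8² + 32.9²) = √3000.8500 ≈ 54.7800 mm.
From α = 2·arctan(d/2f) we get f = d / (2·tan(α/2)).
With d = 54.7800 mm and α/2 = 23°, tan(α/2) ≈ 0.42447, so f ≈ 54.7800 / 0.84895 ≈ 64.5268 mm.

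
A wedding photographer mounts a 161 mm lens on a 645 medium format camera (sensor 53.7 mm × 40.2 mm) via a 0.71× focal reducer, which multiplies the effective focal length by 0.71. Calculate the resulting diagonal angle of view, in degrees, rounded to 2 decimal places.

Effective focal length f = 161 × 0.71 = 114.31 mm.
Sensor diagonal = √(53.7² + 40.2²) = √4499.7300 ≈ 67.0800 mm.
α = 2·arctan(67.080 / (2 × 114.31)) = 2·arctan(0.29341) ≈ 32.7047°.

32.70°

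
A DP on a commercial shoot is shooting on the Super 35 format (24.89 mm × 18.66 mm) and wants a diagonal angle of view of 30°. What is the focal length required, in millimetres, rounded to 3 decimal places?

Sensor diagonal = √(24.89² + 18.66²) = √967.7077 ≈ 31.1080 mm.
From α = 2·arctan(d/2f) we get f = d / (2·tan(α/2)).
With d = 31.1080 mm and α/2 = 15°, tan(α/2) ≈ 0.26795, so f ≈ 31.1080 / 0.53590 ≈ 58.0483 mm.

58.048 mm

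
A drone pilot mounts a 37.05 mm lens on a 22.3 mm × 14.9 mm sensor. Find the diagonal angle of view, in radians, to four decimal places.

Sensor diagonal = √(22.3² + 14.9²) = √719.3000 ≈ 26.8198 mm.
Angle of view α = 2·arctan(d/2f) with d = 26.8198 mm and f = 37.05 mm.
d/2f = 0.36194; arctan(0.36194) ≈ 0.3473 rad, so α ≈ 0.6945 rad.

0.6945 rad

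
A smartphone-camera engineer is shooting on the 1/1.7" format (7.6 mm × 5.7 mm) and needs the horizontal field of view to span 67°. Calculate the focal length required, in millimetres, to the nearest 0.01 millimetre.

From α = 2·arctan(w/2f) we get f = w / (2·tan(α/2)).
With w = 7.6 mm and α/2 = 33.5°, tan(α/2) ≈ 0.66189, so f ≈ 7.6 / 1.32377 ≈ 5.7412 mm.

5.74 mm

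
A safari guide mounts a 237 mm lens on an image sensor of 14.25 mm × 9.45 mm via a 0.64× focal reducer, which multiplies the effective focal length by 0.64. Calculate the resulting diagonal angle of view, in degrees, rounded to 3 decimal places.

Effective focal length f = 237 × 0.64 = 151.68 mm.
Sensor diagonal = √(14.25² + 9.45²) = √292.3650 ≈ 17.0987 mm.
α = 2·arctan(17.099 / (2 × 151.68)) = 2·arctan(0.05636) ≈ 6.4521°.

6.452°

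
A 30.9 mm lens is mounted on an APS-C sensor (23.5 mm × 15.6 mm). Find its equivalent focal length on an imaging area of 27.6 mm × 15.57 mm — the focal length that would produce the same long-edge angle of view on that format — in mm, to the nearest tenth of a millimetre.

Equal angle of view means equal width/f ratio, so f₂ = f₁ · (width₂/width₁) = 30.9 × 27.6/23.5.
f₂ = 30.9 × 1.17447 ≈ 36.291 mm.

36.3 mm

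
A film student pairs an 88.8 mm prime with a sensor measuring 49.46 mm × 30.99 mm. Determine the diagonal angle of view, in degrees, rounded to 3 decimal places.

Sensor diagonal = √(49.46² + 30.99²) = √3406.6717 ≈ 58.3667 mm.
Angle of view α = 2·arctan(d/2f) with d = 58.3667 mm and f = 88.8 mm.
d/2f = 0.32864; arctan(0.32864) ≈ 18.1927°, so α ≈ 36.3853°.

36.385°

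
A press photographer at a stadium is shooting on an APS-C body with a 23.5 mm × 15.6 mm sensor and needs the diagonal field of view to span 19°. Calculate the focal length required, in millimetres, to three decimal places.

84.278 mm

Sensor diagonal = √(23.5² + 15.6²) = √795.6100 ≈ 28.2066 mm.
From α = 2·arctan(d/2f) we get f = d / (2·tan(α/2)).
With d = 28.2066 mm and α/2 = 9.5°, tan(α/2) ≈ 0.16734, so f ≈ 28.2066 / 0.33469 ≈ 84.2779 mm.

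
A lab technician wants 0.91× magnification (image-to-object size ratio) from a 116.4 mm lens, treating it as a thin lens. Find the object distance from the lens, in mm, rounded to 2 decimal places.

With m = dᵢ/dₒ and 1/f = 1/dₒ + 1/dᵢ, substituting dᵢ = m·dₒ gives 1/f = (1 + 1/m)/dₒ, hence dₒ = f·(1 + 1/m).
dₒ = 116.4 × (1 + 1/0.91) = 116.4 × 2.09890 ≈ 244.312 mm.

244.31 mm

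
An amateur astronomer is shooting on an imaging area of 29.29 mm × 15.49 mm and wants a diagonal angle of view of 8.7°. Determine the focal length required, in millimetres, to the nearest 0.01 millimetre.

217.79 mm

Sensor diagonal = √(29.29² + 15.49²) = √1097.8442 ≈ 33.1337 mm.
From α = 2·arctan(d/2f) we get f = d / (2·tan(α/2)).
With d = 33.1337 mm and α/2 = 4.35°, tan(α/2) ≈ 0.07607, so f ≈ 33.1337 / 0.15214 ≈ 217.7901 mm.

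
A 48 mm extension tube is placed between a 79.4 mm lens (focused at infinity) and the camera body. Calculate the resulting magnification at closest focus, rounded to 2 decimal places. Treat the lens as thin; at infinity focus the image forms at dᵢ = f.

The tube moves the image plane from f to f + e, so dᵢ = 79.4 + 48 = 127.4 mm. Focus is achieved when 1/f = 1/dₒ + 1/dᵢ, giving dₒ = 1/(1/f − 1/(f+e)).
Magnification m = dᵢ/dₒ = (f+e)·(1/f − 1/(f+e)) = e/f = 48/79.4 ≈ 0.6045.

0.60×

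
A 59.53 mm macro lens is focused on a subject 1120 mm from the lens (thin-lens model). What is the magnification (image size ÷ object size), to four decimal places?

Thin lens: 1/f = 1/dₒ + 1/dᵢ → 1/dᵢ = 1/59.53 − 1/1120 = 0.0159054 mm⁻¹, so dᵢ ≈ 62.8717 mm.
Magnification m = dᵢ/dₒ = 62.8717/1120 ≈ 0.05614.

0.0561×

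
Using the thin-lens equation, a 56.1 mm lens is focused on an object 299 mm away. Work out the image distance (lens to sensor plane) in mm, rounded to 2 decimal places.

69.06 mm

1/dᵢ = 1/f − 1/dₒ = 1/56.1 − 1/299 = 0.0144808 mm⁻¹.
dᵢ = 1/0.0144808 ≈ 69.0568 mm.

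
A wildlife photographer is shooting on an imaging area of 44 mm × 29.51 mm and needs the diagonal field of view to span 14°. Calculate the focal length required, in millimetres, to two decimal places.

215.74 mm

Sensor diagonal = √(44² + 29.51²) = √2806.8401 ≈ 52.9796 mm.
From α = 2·arctan(d/2f) we get f = d / (2·tan(α/2)).
With d = 52.9796 mm and α/2 = 7°, tan(α/2) ≈ 0.12278, so f ≈ 52.9796 / 0.24557 ≈ 215.7422 mm.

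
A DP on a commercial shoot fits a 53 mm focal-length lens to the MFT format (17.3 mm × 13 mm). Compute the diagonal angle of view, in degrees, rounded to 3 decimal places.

Sensor diagonal = √(17.3² + 13²) = √468.2900 ≈ 21.6400 mm.
Angle of view α = 2·arctan(d/2f) with d = 21.6400 mm and f = 53 mm.
d/2f = 0.20415; arctan(0.20415) ≈ 11.5384°, so α ≈ 23.0769°.

23.077°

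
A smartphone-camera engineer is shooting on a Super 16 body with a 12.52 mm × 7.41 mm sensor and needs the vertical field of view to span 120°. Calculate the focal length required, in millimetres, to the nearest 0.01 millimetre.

2.14 mm

From α = 2·arctan(h/2f) we get f = h / (2·tan(α/2)).
With h = 7.41 mm and α/2 = 60°, tan(α/2) ≈ 1.73205, so f ≈ 7.41 / 3.46410 ≈ 2.1391 mm.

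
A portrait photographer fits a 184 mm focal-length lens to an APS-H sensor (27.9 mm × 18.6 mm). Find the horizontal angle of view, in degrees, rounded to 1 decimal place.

Angle of view α = 2·arctan(w/2f) with w = 27.9 mm and f = 184 mm.
w/2f = 0.07582; arctan(0.07582) ≈ 4.3356°, so α ≈ 8.6712°.

8.7°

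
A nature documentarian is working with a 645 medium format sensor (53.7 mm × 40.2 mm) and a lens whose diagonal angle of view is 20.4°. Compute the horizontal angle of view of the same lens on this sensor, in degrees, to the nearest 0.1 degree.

16.4°

Sensor diagonal = √(53.7² + 40.2²) = √4499.7300 ≈ 67.0800 mm.
From the diagonal AOV: f = 67.0800 / (2·tan(10.2°)) = 67.0800 / 0.35986 ≈ 186.4076 mm.
Horizontal AOV = 2·arctan(53.7 / (2 × 186.4076)) = 2·arctan(0.14404) ≈ 16.3929°.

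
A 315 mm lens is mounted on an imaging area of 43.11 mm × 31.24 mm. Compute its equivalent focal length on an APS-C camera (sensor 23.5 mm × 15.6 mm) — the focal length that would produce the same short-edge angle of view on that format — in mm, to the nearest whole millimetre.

157 mm

Equal angle of view means equal height/f ratio, so f₂ = f₁ · (height₂/height₁) = 315 × 15.6/31.24.
f₂ = 315 × 0.49936 ≈ 157.298 mm.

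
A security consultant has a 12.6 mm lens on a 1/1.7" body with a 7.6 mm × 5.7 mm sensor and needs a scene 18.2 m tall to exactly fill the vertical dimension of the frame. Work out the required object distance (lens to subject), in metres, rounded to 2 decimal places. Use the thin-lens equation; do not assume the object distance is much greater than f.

40.24 m

W: 18.2 m = 18200 mm.
Magnification m = h/W = dᵢ/dₒ; combined with 1/f = 1/dₒ + 1/dᵢ this gives dₒ = f·(1 + W/h).
dₒ = 12.6 mm × (1 + 18200/5.7) = 12.6 × 3193.9825 ≈ 40244.179 mm = 40.2442 m.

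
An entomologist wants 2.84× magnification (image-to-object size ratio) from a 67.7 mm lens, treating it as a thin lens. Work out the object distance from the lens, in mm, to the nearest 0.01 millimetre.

With m = dᵢ/dₒ and 1/f = 1/dₒ + 1/dᵢ, substituting dᵢ = m·dₒ gives 1/f = (1 + 1/m)/dₒ, hence dₒ = f·(1 + 1/m).
dₒ = 67.7 × (1 + 1/2.84) = 67.7 × 1.35211 ≈ 91.538 mm.

91.54 mm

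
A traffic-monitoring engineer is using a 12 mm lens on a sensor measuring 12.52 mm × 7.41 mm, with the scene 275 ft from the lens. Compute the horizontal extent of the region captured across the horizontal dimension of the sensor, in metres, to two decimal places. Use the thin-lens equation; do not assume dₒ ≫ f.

dₒ: 275 ft × 304.8 mm/ft = 83820.00 mm.
Similar triangles through the lens centre give W/dₒ = w/dᵢ; with 1/f = 1/dₒ + 1/dᵢ this gives W = w·(dₒ − f)/f.
W = 12.52 mm × (83820 − 12) / 12 = 12.52 × 6983.9998 ≈ 87439.677 mm = 87.4397 m.

87.44 m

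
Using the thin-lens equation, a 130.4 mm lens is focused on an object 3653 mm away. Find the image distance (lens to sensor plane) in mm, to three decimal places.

1/dᵢ = 1/f − 1/dₒ = 1/130.4 − 1/3653 = 0.0073950 mm⁻¹.
dᵢ = 1/0.0073950 ≈ 135.2272 mm.

135.227 mm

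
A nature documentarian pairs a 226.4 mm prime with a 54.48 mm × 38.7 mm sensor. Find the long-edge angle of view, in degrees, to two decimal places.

Angle of view α = 2·arctan(w/2f) with w = 54.48 mm and f = 226.4 mm.
w/2f = 0.12032; arctan(0.12032) ≈ 6.8607°, so α ≈ 13.7215°.

13.72°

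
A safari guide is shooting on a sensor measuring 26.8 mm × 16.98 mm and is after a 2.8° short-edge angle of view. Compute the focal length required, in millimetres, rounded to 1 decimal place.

From α = 2·arctan(h/2f) we get f = h / (2·tan(α/2)).
With h = 16.98 mm and α/2 = 1.4°, tan(α/2) ≈ 0.02444, so f ≈ 16.98 / 0.04888 ≈ 347.3888 mm.

347.4 mm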